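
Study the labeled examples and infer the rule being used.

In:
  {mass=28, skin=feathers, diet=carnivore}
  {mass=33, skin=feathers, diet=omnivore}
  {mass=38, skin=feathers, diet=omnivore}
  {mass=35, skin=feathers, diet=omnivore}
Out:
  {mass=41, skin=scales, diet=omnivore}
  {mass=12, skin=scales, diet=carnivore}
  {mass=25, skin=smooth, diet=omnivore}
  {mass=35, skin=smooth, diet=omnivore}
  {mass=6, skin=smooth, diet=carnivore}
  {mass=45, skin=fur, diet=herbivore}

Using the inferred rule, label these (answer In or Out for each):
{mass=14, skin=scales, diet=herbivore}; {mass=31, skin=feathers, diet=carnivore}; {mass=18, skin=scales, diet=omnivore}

Out, In, Out

One predicate separates the groups cleanly: skin is feathers.
Out: {mass=14, skin=scales, diet=herbivore}, since skin is scales. In: {mass=31, skin=feathers, diet=carnivore}, since skin is feathers. Out: {mass=18, skin=scales, diet=omnivore}, since skin is scales.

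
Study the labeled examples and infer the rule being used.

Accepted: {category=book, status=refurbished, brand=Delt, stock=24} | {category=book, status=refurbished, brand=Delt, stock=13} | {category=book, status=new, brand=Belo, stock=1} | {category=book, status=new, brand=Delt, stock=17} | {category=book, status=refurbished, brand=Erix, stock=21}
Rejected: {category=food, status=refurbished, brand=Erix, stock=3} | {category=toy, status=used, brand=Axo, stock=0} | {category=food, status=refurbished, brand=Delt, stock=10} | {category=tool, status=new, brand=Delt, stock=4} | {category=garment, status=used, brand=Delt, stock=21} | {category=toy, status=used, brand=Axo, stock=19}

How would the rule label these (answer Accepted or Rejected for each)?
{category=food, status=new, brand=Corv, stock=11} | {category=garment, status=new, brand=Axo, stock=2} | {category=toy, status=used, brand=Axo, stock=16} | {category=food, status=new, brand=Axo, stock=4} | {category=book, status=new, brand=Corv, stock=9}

Rejected, Rejected, Rejected, Rejected, Accepted

A rule that fits every label: category is book — true of each 'Accepted' example, false of each 'Rejected' one.
{category=food, status=new, brand=Corv, stock=11}: category is food — doesn't qualify, so Rejected.
{category=garment, status=new, brand=Axo, stock=2}: category is garment — doesn't qualify, so Rejected.
{category=toy, status=used, brand=Axo, stock=16}: category is toy — doesn't qualify, so Rejected.
{category=food, status=new, brand=Axo, stock=4}: category is food — doesn't qualify, so Rejected.
{category=book, status=new, brand=Corv, stock=9}: category is book — qualifies, so Accepted.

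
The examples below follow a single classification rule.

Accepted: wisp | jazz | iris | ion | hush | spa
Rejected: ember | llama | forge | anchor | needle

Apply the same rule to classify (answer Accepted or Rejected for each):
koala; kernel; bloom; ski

Rejected, Rejected, Rejected, Accepted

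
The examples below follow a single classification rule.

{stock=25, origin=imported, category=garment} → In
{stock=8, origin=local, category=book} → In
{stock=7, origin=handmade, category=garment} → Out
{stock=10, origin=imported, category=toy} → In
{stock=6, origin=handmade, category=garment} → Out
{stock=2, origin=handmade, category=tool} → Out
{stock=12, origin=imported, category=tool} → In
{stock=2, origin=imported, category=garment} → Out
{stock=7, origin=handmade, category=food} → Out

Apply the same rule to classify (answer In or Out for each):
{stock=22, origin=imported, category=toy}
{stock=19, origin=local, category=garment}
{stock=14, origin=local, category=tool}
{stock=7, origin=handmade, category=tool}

In, In, In, Out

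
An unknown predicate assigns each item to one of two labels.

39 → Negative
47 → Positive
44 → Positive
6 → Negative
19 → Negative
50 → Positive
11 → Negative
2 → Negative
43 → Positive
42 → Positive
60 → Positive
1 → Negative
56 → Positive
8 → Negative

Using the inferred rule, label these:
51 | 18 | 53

The simplest hypothesis consistent with all the labels is: at least 42.
51 — 51 ≥ 42, hence Positive. 18 — 18 < 42, hence Negative. 53 — 53 ≥ 42, hence Positive.

Positive, Negative, Positive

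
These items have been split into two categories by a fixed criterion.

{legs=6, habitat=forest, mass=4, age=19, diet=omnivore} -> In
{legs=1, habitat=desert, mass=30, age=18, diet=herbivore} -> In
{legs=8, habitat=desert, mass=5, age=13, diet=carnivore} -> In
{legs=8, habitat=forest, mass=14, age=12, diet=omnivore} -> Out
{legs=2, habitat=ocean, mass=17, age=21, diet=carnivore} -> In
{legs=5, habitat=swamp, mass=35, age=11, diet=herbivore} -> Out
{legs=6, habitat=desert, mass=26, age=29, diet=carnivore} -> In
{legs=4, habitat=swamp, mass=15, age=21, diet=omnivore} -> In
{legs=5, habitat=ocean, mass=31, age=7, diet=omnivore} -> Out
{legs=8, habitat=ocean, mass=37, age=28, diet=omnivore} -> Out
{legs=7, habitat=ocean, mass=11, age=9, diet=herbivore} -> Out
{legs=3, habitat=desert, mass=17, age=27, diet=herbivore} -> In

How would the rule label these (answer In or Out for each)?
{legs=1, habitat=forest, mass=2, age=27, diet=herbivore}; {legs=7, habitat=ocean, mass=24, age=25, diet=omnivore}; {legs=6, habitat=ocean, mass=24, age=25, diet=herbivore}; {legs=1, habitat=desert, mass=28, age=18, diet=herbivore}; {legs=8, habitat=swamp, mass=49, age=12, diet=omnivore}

All 'In' examples share one property — age ≥ 13 AND mass ≤ 30 — and every 'Out' example lacks it.
{legs=1, habitat=forest, mass=2, age=27, diet=herbivore}: age = 27, mass = 2, qualifies → In.
{legs=7, habitat=ocean, mass=24, age=25, diet=omnivore}: age = 25, mass = 24, qualifies → In.
{legs=6, habitat=ocean, mass=24, age=25, diet=herbivore}: age = 25, mass = 24, qualifies → In.
{legs=1, habitat=desert, mass=28, age=18, diet=herbivore}: age = 18, mass = 28, qualifies → In.
{legs=8, habitat=swamp, mass=49, age=12, diet=omnivore}: age = 12, mass = 49, does not pass → Out.

In, In, In, In, Out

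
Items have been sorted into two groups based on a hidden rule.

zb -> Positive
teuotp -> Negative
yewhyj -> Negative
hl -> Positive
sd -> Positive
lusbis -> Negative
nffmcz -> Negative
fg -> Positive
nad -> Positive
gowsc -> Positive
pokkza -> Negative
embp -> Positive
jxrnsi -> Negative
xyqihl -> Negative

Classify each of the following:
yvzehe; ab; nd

The rule appears to be: length ≤ 5.

Negative, Positive, Positive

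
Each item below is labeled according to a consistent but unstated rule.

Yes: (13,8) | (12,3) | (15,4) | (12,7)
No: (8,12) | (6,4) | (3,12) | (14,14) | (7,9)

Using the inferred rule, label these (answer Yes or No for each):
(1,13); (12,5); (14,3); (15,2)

No, Yes, Yes, Yes

The classifier is using: first > second AND sum is odd.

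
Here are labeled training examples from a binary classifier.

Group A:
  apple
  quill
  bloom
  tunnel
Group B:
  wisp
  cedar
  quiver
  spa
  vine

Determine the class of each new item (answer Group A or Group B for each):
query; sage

Group B, Group B

One predicate separates the groups cleanly: contains 'l'.
Group B: query, since no 'l'. Group B: sage, since no 'l'.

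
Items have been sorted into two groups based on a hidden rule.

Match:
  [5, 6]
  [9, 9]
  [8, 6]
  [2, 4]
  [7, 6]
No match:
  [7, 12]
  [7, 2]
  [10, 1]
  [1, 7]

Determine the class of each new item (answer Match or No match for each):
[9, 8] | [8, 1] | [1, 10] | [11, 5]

All 'Match' examples share one property — |first − second| ≤ 2 — and every 'No match' example lacks it.
[9, 8] → |9−8| = 1 → Match. [8, 1] → |8−1| = 7 → No match. [1, 10] → |1−10| = 9 → No match. [11, 5] → |11−5| = 6 → No match.

Match, No match, No match, No match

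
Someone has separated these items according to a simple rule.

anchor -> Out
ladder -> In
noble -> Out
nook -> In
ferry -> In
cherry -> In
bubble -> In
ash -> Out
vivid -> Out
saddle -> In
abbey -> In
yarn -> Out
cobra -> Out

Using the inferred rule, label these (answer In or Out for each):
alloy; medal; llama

In, Out, In

Rule: has a double letter. This holds for each 'In' example and fails for each 'Out' one.
alloy: 'll' doubled — satisfies this, so In. medal: no doubled letter — does not fit, so Out. llama: 'll' doubled — satisfies this, so In.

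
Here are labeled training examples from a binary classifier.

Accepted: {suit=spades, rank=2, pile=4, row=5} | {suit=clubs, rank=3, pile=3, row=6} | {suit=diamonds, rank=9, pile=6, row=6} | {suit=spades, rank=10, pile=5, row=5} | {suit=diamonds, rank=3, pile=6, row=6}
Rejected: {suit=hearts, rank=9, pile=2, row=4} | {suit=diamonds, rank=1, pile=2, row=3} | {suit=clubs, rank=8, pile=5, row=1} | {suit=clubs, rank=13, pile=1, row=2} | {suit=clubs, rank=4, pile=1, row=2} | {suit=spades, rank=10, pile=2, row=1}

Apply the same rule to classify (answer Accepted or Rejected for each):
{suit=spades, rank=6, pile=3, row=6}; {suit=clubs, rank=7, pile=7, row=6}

Accepted, Accepted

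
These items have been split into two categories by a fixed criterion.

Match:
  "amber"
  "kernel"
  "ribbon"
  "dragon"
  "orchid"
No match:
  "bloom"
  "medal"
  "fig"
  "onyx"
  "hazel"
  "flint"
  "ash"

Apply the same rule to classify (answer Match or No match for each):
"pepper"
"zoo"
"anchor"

A rule that fits every label: contains 'r' — true of each 'Match' example, false of each 'No match' one.
"pepper": has 'r', passes → Match. "zoo": no 'r', does not fit → No match. "anchor": has 'r', passes → Match.

Match, No match, Match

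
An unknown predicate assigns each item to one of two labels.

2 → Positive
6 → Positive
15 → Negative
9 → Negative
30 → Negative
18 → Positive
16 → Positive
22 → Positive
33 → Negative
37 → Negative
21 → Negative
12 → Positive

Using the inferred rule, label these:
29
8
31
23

Negative, Positive, Negative, Negative

Rule: even AND at most 22. This holds for each 'Positive' example and fails for each 'Negative' one.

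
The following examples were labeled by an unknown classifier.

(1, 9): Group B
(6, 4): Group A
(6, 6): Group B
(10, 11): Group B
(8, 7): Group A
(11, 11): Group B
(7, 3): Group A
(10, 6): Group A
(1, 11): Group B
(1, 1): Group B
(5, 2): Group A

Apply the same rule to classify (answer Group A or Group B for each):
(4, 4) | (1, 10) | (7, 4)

Group B, Group B, Group A

The common property of the 'Group A' items is: first > second. No 'Group B' item has it.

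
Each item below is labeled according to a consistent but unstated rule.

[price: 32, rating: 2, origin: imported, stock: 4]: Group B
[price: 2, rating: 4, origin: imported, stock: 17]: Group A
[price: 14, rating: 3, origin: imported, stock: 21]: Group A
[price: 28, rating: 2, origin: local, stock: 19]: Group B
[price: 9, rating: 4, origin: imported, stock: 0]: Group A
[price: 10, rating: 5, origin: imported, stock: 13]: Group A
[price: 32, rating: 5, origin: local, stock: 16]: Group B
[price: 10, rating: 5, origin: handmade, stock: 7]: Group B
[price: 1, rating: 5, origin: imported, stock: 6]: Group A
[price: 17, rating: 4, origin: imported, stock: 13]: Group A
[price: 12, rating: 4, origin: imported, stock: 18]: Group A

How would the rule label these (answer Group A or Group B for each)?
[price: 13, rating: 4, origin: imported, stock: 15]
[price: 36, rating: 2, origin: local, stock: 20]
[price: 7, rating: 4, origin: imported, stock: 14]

Group A, Group B, Group A

The pattern is that an item is 'Group A' exactly when: origin is imported AND price ≤ 17.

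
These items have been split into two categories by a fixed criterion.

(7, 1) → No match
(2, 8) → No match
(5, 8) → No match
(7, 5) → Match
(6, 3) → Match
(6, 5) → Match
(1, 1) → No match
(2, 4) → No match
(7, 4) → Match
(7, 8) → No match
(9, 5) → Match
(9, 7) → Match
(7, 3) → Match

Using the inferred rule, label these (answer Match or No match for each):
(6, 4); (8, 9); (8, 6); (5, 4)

Match, No match, Match, Match

The common property of the 'Match' items is: first > second AND sum ≥ 9. No 'No match' item has it.
Match: (6, 4), since 6 > 4, 6+4 = 10. No match: (8, 9), since 8 < 9, 8+9 = 17. Match: (8, 6), since 8 > 6, 8+6 = 14. Match: (5, 4), since 5 > 4, 5+4 = 9.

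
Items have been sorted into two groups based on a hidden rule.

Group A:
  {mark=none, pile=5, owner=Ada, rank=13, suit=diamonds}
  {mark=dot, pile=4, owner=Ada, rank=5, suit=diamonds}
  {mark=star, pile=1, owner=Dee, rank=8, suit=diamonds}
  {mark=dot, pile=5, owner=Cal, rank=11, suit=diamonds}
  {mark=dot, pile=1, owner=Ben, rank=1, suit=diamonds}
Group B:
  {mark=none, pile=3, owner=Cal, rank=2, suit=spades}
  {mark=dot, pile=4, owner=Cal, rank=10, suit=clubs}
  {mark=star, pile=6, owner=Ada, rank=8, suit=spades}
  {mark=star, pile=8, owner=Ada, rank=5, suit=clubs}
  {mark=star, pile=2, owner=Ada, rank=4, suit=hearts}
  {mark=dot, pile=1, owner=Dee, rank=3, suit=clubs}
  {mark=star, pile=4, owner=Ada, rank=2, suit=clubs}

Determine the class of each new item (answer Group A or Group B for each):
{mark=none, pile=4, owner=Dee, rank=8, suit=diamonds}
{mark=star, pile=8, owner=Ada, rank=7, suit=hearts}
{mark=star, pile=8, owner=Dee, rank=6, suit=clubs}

A rule that fits every label: suit is diamonds — true of each 'Group A' example, false of each 'Group B' one.
Group A: {mark=none, pile=4, owner=Dee, rank=8, suit=diamonds}, since suit is diamonds.
Group B: {mark=star, pile=8, owner=Ada, rank=7, suit=hearts}, since suit is hearts.
Group B: {mark=star, pile=8, owner=Dee, rank=6, suit=clubs}, since suit is clubs.

Group A, Group B, Group B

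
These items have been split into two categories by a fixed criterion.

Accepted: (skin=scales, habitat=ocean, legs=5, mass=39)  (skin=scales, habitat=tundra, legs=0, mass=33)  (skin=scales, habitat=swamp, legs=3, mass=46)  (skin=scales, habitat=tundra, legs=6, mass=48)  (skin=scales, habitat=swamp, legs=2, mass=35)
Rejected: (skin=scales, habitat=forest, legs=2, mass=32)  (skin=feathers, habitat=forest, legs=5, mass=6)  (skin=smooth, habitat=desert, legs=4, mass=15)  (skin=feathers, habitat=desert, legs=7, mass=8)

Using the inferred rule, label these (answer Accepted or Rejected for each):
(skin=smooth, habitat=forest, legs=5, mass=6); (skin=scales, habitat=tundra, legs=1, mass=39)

A rule that fits every label: mass ≥ 33 — true of each 'Accepted' example, false of each 'Rejected' one.

Rejected, Accepted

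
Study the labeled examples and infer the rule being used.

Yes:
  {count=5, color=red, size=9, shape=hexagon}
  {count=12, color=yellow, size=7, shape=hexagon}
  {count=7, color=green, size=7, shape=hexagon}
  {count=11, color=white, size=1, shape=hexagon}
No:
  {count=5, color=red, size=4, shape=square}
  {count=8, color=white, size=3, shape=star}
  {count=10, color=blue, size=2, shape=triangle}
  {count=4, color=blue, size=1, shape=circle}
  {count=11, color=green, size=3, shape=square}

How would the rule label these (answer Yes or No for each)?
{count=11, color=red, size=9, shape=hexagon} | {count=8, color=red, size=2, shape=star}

Yes, No

The pattern is that an item is 'Yes' exactly when: shape is hexagon.
{count=11, color=red, size=9, shape=hexagon} → shape is hexagon → Yes. {count=8, color=red, size=2, shape=star} → shape is star → No.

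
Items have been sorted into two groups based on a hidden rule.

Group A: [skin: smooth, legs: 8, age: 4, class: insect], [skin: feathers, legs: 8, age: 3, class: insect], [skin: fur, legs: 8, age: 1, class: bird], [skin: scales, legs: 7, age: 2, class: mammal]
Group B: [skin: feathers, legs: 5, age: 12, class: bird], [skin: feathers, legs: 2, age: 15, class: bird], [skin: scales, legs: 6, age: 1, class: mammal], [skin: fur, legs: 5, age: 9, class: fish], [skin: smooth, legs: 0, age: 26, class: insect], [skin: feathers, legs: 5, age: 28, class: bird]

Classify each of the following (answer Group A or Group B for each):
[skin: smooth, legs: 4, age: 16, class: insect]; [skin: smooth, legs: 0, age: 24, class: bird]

Group B, Group B

'Group A' ⟺ legs ≥ 7.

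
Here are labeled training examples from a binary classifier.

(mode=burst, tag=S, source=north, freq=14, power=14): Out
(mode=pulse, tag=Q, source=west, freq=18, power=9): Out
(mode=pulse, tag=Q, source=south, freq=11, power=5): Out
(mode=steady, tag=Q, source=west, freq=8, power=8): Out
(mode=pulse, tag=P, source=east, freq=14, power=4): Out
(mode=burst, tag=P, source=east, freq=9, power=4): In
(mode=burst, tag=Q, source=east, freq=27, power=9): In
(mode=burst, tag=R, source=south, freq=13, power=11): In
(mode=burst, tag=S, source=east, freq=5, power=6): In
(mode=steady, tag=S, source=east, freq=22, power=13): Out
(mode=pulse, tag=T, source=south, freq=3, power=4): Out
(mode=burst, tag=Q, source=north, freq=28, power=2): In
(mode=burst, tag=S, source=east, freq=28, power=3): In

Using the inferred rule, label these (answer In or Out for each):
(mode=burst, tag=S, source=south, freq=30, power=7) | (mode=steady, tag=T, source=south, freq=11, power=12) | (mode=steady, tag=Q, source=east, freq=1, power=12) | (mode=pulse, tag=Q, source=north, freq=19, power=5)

The classifier is using: mode is burst AND power ≤ 11.
In: (mode=burst, tag=S, source=south, freq=30, power=7), since mode is burst, power = 7. Out: (mode=steady, tag=T, source=south, freq=11, power=12), since mode is steady, power = 12. Out: (mode=steady, tag=Q, source=east, freq=1, power=12), since mode is steady, power = 12. Out: (mode=pulse, tag=Q, source=north, freq=19, power=5), since mode is pulse, power = 5.

In, Out, Out, Out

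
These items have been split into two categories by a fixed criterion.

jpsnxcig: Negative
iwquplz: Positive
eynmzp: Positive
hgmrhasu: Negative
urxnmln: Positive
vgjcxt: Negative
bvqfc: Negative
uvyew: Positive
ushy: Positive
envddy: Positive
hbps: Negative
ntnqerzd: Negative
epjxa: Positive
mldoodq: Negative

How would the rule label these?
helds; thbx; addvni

Negative, Negative, Positive

The pattern is that an item is 'Positive' exactly when: starts with a vowel.
helds: starts with 'h', doesn't qualify → Negative.
thbx: starts with 't', doesn't qualify → Negative.
addvni: starts with 'a', fits → Positive.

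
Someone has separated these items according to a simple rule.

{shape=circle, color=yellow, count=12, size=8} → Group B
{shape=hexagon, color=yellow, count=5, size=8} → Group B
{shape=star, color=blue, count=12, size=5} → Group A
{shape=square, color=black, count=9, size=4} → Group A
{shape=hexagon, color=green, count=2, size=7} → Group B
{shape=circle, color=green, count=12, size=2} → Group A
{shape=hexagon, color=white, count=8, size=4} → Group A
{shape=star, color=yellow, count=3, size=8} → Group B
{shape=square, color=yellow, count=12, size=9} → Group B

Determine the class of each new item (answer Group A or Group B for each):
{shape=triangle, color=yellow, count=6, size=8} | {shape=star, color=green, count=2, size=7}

Group B, Group B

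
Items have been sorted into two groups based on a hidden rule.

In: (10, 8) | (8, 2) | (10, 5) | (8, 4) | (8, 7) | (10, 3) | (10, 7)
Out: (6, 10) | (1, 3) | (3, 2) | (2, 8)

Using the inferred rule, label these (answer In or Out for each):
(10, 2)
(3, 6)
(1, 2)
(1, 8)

The simplest hypothesis consistent with all the labels is: first ≥ 7.
(10, 2): first 10, fits → In.
(3, 6): first 3, does not satisfy this → Out.
(1, 2): first 1, does not satisfy this → Out.
(1, 8): first 1, does not satisfy this → Out.

In, Out, Out, Out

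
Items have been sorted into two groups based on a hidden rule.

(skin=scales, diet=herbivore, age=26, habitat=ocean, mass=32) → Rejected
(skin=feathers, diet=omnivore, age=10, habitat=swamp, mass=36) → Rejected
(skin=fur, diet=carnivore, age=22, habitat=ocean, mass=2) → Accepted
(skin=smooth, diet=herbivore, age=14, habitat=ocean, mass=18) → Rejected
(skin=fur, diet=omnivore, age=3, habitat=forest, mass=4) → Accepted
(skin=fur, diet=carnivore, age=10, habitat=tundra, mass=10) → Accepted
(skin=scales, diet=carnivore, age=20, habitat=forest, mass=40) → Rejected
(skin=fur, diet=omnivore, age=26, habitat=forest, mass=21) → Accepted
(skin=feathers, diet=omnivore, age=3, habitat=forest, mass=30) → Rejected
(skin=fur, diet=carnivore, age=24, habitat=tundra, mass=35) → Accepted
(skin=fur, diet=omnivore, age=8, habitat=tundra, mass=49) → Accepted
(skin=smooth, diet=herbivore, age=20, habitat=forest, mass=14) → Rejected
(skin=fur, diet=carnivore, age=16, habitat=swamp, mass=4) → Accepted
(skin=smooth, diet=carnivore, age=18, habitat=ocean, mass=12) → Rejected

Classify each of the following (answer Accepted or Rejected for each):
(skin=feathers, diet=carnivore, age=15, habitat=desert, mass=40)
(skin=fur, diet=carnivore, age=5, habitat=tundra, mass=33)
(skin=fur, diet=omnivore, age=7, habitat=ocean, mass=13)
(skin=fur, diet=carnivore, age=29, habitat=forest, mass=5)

'Accepted' ⟺ skin is fur.

Rejected, Accepted, Accepted, Accepted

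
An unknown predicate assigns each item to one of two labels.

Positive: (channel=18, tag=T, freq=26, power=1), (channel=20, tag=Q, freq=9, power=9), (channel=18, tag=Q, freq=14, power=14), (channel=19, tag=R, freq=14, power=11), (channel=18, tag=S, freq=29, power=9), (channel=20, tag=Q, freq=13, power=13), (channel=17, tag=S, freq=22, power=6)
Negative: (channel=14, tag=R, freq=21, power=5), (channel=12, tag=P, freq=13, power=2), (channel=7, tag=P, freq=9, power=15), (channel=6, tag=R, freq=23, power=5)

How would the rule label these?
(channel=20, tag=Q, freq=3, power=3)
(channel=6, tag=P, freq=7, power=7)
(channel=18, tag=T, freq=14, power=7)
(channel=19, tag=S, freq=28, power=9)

Positive, Negative, Positive, Positive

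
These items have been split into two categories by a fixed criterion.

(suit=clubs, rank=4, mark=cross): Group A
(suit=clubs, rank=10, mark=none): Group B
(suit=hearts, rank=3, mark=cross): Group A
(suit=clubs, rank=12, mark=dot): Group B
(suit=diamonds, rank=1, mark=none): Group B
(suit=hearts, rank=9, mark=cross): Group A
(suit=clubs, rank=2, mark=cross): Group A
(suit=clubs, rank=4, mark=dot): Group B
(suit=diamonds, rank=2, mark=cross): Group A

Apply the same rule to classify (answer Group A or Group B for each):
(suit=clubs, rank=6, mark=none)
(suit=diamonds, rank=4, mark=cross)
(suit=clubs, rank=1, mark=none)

'Group A' ⟺ mark is cross.
(suit=clubs, rank=6, mark=none): Group B (mark is none). (suit=diamonds, rank=4, mark=cross): Group A (mark is cross). (suit=clubs, rank=1, mark=none): Group B (mark is none).

Group B, Group A, Group B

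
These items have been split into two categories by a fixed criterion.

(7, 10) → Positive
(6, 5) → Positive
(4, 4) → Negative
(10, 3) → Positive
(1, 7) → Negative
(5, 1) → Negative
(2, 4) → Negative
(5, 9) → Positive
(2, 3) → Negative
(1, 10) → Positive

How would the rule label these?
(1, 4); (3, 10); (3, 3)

Negative, Positive, Negative

The distinguishing property — sum ≥ 11 — holds for all the 'Positive' cases and none of the 'Negative' cases.
(1, 4): 1+4 = 5, fails the rule → Negative.
(3, 10): 3+10 = 13, meets the rule → Positive.
(3, 3): 3+3 = 6, fails the rule → Negative.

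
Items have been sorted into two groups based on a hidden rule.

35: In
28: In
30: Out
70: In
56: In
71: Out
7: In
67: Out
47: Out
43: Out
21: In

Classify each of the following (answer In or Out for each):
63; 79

A rule that fits every label: multiple of 7 — true of each 'In' example, false of each 'Out' one.
In: 63, since 63 = 7·9.
Out: 79, since 79 = 7·11 + 2.

In, Out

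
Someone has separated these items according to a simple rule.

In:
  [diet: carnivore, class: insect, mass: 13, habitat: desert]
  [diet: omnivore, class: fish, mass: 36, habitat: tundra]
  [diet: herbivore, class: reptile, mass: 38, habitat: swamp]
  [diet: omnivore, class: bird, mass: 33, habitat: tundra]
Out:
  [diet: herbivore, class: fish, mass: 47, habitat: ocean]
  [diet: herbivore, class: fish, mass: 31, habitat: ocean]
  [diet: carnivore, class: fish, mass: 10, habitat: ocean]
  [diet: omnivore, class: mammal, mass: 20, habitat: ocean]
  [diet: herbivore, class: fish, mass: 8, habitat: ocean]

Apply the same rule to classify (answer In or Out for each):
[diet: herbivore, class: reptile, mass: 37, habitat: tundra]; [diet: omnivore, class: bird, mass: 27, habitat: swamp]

The distinguishing property — habitat is not ocean — holds for all the 'In' cases and none of the 'Out' cases.
[diet: herbivore, class: reptile, mass: 37, habitat: tundra]: habitat is tundra, passes → In.
[diet: omnivore, class: bird, mass: 27, habitat: swamp]: habitat is swamp, passes → In.

In, In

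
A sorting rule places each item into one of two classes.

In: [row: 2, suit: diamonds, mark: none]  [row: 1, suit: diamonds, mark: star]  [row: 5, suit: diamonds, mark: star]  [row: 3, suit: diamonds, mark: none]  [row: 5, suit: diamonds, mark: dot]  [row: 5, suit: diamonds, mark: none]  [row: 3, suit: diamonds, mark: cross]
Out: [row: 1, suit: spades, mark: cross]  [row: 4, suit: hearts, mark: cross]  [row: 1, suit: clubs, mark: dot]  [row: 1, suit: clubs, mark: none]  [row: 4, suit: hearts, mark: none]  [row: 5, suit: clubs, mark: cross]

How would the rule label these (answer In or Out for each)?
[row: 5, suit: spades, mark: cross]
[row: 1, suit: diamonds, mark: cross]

Out, In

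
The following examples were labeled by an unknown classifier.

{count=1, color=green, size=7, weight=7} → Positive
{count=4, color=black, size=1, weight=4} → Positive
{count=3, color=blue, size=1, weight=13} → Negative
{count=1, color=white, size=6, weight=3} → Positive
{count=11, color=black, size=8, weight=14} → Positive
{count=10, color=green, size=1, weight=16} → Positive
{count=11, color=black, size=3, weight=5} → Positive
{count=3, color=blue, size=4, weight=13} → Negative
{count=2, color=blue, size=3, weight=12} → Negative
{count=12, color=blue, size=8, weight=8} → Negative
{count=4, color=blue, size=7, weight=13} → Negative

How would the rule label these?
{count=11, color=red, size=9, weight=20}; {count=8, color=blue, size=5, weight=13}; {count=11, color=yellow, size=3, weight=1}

Every 'Positive' example satisfies: color is not blue. None of the 'Negative' examples do.
{count=11, color=red, size=9, weight=20} — color is red, hence Positive.
{count=8, color=blue, size=5, weight=13} — color is blue, hence Negative.
{count=11, color=yellow, size=3, weight=1} — color is yellow, hence Positive.

Positive, Negative, Positive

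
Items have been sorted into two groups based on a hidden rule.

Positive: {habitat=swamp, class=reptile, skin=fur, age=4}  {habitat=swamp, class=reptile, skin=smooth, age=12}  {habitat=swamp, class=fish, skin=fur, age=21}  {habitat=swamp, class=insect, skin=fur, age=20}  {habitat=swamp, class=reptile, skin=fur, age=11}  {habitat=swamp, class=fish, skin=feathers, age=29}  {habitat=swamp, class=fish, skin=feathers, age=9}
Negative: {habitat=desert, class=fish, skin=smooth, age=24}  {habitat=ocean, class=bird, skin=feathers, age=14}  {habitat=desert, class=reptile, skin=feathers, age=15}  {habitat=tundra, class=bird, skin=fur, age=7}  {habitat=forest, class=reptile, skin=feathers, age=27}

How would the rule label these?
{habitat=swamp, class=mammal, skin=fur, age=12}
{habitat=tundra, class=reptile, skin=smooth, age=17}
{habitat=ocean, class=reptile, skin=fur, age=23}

The pattern is that an item is 'Positive' exactly when: habitat is swamp.
{habitat=swamp, class=mammal, skin=fur, age=12} — habitat is swamp, hence Positive.
{habitat=tundra, class=reptile, skin=smooth, age=17} — habitat is tundra, hence Negative.
{habitat=ocean, class=reptile, skin=fur, age=23} — habitat is ocean, hence Negative.

Positive, Negative, Negative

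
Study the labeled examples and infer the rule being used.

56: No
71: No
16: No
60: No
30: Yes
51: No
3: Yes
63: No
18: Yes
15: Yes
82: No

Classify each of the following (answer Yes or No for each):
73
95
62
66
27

No, No, No, No, Yes

The classifier is using: multiple of 3 AND at most 30.
73: 73 = 3·24 + 1, 73 > 30 — does not satisfy this, so No.
95: 95 = 3·31 + 2, 95 > 30 — does not satisfy this, so No.
62: 62 = 3·20 + 2, 62 > 30 — does not satisfy this, so No.
66: 66 = 3·22, 66 > 30 — does not satisfy this, so No.
27: 27 = 3·9, 27 ≤ 30 — matches, so Yes.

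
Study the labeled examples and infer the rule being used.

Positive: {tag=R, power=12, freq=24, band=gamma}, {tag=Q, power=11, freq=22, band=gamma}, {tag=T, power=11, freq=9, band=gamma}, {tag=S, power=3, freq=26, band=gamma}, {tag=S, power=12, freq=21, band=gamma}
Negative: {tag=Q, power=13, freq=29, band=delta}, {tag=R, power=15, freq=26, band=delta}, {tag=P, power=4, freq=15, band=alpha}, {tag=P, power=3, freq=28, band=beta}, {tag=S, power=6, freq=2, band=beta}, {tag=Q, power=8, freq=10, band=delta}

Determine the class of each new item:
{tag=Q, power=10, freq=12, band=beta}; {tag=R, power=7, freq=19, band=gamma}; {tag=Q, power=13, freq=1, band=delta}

Negative, Positive, Negative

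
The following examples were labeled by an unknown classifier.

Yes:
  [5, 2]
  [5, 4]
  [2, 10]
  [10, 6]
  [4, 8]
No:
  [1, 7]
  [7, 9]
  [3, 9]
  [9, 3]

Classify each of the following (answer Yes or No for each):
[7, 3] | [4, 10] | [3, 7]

All 'Yes' examples share one property — second is even — and every 'No' example lacks it.

No, Yes, No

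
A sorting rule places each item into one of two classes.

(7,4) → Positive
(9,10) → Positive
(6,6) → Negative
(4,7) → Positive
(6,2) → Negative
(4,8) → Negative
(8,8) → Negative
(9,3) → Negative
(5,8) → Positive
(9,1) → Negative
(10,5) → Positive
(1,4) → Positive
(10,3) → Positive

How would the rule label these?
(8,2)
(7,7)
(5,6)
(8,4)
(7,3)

Negative, Negative, Positive, Negative, Negative

The rule appears to be: sum is odd.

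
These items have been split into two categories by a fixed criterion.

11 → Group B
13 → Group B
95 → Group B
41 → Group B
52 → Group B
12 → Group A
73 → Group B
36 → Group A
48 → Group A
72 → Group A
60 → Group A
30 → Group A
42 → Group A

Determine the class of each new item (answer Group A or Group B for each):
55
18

Group B, Group A

The distinguishing property — multiple of 3 — holds for all the 'Group A' cases and none of the 'Group B' cases.
55: 55 = 3·18 + 1, does not pass → Group B.
18: 18 = 3·6, meets the rule → Group A.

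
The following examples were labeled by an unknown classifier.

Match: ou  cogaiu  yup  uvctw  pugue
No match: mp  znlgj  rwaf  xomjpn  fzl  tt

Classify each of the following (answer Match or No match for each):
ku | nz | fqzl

One predicate separates the groups cleanly: contains 'u'.
ku — has 'u', hence Match.
nz — no 'u', hence No match.
fqzl — no 'u', hence No match.

Match, No match, No match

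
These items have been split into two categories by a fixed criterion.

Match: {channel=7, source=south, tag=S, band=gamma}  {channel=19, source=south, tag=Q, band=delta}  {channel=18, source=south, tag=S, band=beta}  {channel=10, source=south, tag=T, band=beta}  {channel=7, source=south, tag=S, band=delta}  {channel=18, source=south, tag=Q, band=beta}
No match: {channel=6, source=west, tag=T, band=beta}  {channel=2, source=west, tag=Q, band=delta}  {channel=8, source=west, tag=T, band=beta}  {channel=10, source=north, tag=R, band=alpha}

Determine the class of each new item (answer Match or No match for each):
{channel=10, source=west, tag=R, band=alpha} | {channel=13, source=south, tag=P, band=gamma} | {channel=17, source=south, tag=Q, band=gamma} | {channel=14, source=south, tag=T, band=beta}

No match, Match, Match, Match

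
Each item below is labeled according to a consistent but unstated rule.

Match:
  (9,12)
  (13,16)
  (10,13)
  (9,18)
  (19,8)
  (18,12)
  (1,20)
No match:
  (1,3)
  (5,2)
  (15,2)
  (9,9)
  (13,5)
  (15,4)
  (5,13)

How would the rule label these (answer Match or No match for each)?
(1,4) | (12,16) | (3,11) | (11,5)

One predicate separates the groups cleanly: sum ≥ 21.

No match, Match, No match, No match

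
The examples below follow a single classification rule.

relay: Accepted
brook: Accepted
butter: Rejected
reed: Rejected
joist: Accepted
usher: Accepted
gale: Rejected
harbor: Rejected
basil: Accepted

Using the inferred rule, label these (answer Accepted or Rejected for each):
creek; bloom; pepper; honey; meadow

Accepted, Accepted, Rejected, Accepted, Rejected

The common property of the 'Accepted' items is: odd length. No 'Rejected' item has it.
creek → length 5 → Accepted. bloom → length 5 → Accepted. pepper → length 6 → Rejected. honey → length 5 → Accepted. meadow → length 6 → Rejected.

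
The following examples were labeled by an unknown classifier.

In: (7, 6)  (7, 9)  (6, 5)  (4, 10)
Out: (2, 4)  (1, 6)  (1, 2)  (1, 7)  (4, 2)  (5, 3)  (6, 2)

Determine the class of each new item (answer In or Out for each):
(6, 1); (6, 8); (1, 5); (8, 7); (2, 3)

The classifier is using: sum ≥ 11.
(6, 1) → 6+1 = 7 → Out. (6, 8) → 6+8 = 14 → In. (1, 5) → 1+5 = 6 → Out. (8, 7) → 8+7 = 15 → In. (2, 3) → 2+3 = 5 → Out.

Out, In, Out, In, Out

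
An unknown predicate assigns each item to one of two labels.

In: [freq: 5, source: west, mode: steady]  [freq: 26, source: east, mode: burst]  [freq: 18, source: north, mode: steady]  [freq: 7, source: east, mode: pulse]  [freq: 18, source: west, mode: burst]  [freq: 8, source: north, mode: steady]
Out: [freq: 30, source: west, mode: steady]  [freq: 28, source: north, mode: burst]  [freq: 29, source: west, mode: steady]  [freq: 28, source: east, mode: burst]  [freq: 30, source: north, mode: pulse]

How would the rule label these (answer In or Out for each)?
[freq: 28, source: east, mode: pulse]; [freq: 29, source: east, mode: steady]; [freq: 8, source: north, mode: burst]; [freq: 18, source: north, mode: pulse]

Rule: freq ≤ 26. This holds for each 'In' example and fails for each 'Out' one.
[freq: 28, source: east, mode: pulse] — freq = 28, hence Out. [freq: 29, source: east, mode: steady] — freq = 29, hence Out. [freq: 8, source: north, mode: burst] — freq = 8, hence In. [freq: 18, source: north, mode: pulse] — freq = 18, hence In.

Out, Out, In, In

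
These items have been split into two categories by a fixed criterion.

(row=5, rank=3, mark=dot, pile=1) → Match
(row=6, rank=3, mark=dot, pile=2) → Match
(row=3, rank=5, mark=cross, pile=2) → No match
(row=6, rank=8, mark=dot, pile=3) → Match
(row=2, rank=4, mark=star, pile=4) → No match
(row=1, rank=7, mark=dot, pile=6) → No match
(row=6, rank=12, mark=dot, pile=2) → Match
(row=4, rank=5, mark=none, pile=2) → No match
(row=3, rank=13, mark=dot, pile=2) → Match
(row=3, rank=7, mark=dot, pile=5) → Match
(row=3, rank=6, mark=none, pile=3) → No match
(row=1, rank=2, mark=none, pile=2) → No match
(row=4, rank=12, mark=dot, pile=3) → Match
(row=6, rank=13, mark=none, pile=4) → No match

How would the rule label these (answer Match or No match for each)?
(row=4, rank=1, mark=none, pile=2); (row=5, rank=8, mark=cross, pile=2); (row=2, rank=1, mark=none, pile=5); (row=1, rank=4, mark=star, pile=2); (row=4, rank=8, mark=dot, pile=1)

The rule appears to be: mark is dot AND row ≥ 2.
(row=4, rank=1, mark=none, pile=2) → mark is none, row = 4 → No match. (row=5, rank=8, mark=cross, pile=2) → mark is cross, row = 5 → No match. (row=2, rank=1, mark=none, pile=5) → mark is none, row = 2 → No match. (row=1, rank=4, mark=star, pile=2) → mark is star, row = 1 → No match. (row=4, rank=8, mark=dot, pile=1) → mark is dot, row = 4 → Match.

No match, No match, No match, No match, Match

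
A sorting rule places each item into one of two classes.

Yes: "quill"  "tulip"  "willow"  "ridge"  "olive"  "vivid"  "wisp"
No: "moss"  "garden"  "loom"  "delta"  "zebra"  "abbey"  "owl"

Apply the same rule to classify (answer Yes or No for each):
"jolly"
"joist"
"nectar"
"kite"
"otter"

One predicate separates the groups cleanly: contains 'i'.
"jolly" — no 'i', hence No. "joist" — has 'i', hence Yes. "nectar" — no 'i', hence No. "kite" — has 'i', hence Yes. "otter" — no 'i', hence No.

No, Yes, No, Yes, No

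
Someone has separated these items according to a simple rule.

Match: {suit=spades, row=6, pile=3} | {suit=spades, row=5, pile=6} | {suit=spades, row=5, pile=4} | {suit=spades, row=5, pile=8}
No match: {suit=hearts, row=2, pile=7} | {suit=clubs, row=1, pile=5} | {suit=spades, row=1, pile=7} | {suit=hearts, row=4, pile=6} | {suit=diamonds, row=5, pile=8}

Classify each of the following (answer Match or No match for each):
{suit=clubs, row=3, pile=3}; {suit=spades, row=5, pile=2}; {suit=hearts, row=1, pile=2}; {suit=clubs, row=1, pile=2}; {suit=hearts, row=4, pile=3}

No match, Match, No match, No match, No match

A rule that fits every label: suit is spades AND row ≥ 2 — true of each 'Match' example, false of each 'No match' one.
No match: {suit=clubs, row=3, pile=3}, since suit is clubs, row = 3. Match: {suit=spades, row=5, pile=2}, since suit is spades, row = 5. No match: {suit=hearts, row=1, pile=2}, since suit is hearts, row = 1. No match: {suit=clubs, row=1, pile=2}, since suit is clubs, row = 1. No match: {suit=hearts, row=4, pile=3}, since suit is hearts, row = 4.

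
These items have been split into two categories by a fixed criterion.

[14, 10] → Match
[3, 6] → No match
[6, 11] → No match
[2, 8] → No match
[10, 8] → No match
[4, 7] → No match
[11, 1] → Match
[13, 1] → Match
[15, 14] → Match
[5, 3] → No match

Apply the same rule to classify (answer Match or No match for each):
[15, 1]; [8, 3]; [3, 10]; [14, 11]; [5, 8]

Match, No match, No match, Match, No match

One predicate separates the groups cleanly: first ≥ 11.
[15, 1]: Match (first 15). [8, 3]: No match (first 8). [3, 10]: No match (first 3). [14, 11]: Match (first 14). [5, 8]: No match (first 5).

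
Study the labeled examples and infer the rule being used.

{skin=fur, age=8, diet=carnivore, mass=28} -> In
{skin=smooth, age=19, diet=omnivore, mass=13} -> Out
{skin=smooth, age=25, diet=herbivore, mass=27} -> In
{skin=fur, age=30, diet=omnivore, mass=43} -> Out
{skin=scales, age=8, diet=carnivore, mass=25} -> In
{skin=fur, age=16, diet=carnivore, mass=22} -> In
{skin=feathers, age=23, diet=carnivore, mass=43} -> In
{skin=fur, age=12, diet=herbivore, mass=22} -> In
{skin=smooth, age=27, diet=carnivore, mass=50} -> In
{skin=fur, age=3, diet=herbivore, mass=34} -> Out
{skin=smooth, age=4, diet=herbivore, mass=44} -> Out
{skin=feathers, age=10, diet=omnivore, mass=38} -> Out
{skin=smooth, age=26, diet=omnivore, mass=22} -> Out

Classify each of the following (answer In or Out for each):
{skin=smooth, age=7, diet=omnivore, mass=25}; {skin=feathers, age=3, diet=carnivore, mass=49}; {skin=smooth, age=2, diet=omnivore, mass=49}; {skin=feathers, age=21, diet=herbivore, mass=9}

Out, Out, Out, In

One predicate separates the groups cleanly: diet is not omnivore AND age ≥ 8.
{skin=smooth, age=7, diet=omnivore, mass=25}: Out (diet is omnivore, age = 7). {skin=feathers, age=3, diet=carnivore, mass=49}: Out (diet is carnivore, age = 3). {skin=smooth, age=2, diet=omnivore, mass=49}: Out (diet is omnivore, age = 2). {skin=feathers, age=21, diet=herbivore, mass=9}: In (diet is herbivore, age = 21).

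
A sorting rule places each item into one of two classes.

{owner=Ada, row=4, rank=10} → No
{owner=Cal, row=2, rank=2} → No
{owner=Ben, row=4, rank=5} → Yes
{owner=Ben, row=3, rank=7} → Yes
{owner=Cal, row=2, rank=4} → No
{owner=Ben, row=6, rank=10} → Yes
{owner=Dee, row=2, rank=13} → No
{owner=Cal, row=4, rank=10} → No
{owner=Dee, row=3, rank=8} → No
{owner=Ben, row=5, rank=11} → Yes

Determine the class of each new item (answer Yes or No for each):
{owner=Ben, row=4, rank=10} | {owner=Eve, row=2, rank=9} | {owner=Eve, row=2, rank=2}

Yes, No, No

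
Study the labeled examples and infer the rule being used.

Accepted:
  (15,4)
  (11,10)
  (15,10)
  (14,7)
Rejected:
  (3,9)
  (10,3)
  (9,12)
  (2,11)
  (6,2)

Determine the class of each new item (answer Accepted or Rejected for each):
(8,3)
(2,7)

'Accepted' ⟺ first ≥ 11.
(8,3): first 8 — fails the rule, so Rejected.
(2,7): first 2 — fails the rule, so Rejected.

Rejected, Rejected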